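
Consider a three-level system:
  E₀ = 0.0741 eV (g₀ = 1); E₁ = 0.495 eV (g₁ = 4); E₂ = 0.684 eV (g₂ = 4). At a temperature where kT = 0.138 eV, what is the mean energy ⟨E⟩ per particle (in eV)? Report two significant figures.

Eᵢ/kT = 0.5370, 3.587, 4.957.
Z = Σ gᵢe^(−Eᵢ/kT) = 1·e^(−0.5370) + 4·e^(−3.587) + 4·e^(−4.957) = 0.5845 + 0.1107 + 0.02814 = 0.7233.
⟨E⟩ = Σ Eᵢ gᵢe^(−Eᵢ/kT) / Z = (0.0741·0.5845 + 0.495·0.1107 + 0.684·0.02814) / 0.7233 = 0.16 eV.

0.16 eV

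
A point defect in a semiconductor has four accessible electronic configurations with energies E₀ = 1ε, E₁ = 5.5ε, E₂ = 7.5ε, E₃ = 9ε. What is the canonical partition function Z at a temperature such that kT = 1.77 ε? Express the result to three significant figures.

Eᵢ/kT = 0.56497, 3.1073, 4.2373, 5.0847.
Z = Σ e^(−Eᵢ/kT) = e^(−0.56497) + e^(−3.1073) + e^(−4.2373) + e^(−5.0847) = 0.56838 + 0.044722 + 0.014447 + 0.0061907 = 0.63374.

Z = 0.634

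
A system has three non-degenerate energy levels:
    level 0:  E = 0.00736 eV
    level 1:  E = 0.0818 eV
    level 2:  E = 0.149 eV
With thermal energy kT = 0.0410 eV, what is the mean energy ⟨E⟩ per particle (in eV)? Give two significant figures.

0.021 eV

Eᵢ/kT = 0.1795, 1.995, 3.634.
Z = Σ e^(−Eᵢ/kT) = e^(−0.1795) + e^(−1.995) + e^(−3.634) = 0.8357 + 0.1360 + 0.02641 = 0.9981.
⟨E⟩ = Σ Eᵢ e^(−Eᵢ/kT) / Z = (0.00736·0.8357 + 0.0818·0.1360 + 0.149·0.02641) / 0.9981 = 0.021 eV.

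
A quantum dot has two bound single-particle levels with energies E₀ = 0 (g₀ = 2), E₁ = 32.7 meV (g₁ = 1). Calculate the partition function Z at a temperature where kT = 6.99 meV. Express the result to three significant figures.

Eᵢ/kT = 0, 4.6781.
Z = Σ gᵢe^(−Eᵢ/kT) = 2·e^(−0) + 1·e^(−4.6781) = 2.0000 + 0.0092967 = 2.0093.

Z = 2.01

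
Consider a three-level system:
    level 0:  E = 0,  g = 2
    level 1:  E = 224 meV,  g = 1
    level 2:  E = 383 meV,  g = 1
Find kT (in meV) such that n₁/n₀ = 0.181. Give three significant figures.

220 meV

n₁/n₀ = (g₁/g₀) exp[−(E₁−E₀)/kT] = 0.181.
⇒ (E₁−E₀)/kT = ln((1/2)/0.181) = ln(2.7624) = 1.0161.
kT = 224 meV / 1.0161 = 220 meV.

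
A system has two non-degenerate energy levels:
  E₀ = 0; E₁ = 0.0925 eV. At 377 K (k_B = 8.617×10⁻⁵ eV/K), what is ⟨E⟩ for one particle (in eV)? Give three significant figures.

0.00507 eV

k_BT = 8.617×10⁻⁵ × 377 K = 0.032486 eV.
Eᵢ/kT = 0, 2.8474.
Z = Σ e^(−Eᵢ/kT) = e^(−0) + e^(−2.8474) = 1.0000 + 0.057995 = 1.0580.
⟨E⟩ = Σ Eᵢ e^(−Eᵢ/kT) / Z = (0·1.0000 + 0.0925·0.057995) / 1.0580 = 0.00507 eV.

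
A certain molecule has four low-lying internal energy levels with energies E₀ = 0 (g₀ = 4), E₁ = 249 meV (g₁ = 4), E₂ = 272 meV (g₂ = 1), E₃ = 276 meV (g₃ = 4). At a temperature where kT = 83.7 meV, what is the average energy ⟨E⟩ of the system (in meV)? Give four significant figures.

23.28 meV

Eᵢ/kT = 0, 2.97491, 3.24970, 3.29749.
Z = Σ gᵢe^(−Eᵢ/kT) = 4·e^(−0) + 4·e^(−2.97491) + 1·e^(−3.24970) + 4·e^(−3.29749) = 4.00000 + 0.204208 + 0.0387858 + 0.147903 = 4.39090.
⟨E⟩ = Σ Eᵢ gᵢe^(−Eᵢ/kT) / Z = (0·4.00000 + 249·0.204208 + 272·0.0387858 + 276·0.147903) / 4.39090 = 23.28 meV.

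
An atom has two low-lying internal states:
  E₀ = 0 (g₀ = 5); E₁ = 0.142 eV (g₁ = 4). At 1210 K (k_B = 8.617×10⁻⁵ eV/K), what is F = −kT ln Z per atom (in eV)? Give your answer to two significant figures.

k_BT = 8.617×10⁻⁵ × 1210 K = 0.1043 eV.
Eᵢ/kT = 0, 1.361.
Z = Σ gᵢe^(−Eᵢ/kT) = 5·e^(−0) + 4·e^(−1.361) = 5.000 + 1.026 = 6.026.
F = −kT ln Z = −0.1043 × ln(6.026) = −0.1043 × 1.796 = -0.19 eV.

-0.19 eV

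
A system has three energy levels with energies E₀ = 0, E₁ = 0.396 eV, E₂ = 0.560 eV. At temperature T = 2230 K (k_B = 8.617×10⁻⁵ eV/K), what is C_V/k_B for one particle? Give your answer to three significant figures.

0.721

k_BT = 8.617×10⁻⁵ × 2230 K = 0.19216 eV.
Eᵢ/kT = 0, 2.0608, 2.9142.
Z = Σ e^(−Eᵢ/kT) = e^(−0) + e^(−2.0608) + e^(−2.9142) = 1.0000 + 0.12735 + 0.054247 = 1.1816.
⟨E⟩ = 0.068389 eV, ⟨E²⟩ = 0.031299 eV².
C_V/k_B = (⟨E²⟩ − ⟨E⟩²)/(kT)² = (0.031299 − 0.0046771)/0.036925 = 0.721.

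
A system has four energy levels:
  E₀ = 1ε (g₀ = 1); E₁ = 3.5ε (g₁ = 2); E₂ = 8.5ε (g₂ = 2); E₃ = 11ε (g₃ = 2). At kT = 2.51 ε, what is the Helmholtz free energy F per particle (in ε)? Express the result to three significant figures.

-0.580 ε

Eᵢ/kT = 0.39841, 1.3944, 3.3865, 4.3825.
Z = Σ gᵢe^(−Eᵢ/kT) = 1·e^(−0.39841) + 2·e^(−1.3944) + 2·e^(−3.3865) + 2·e^(−4.3825) = 0.67139 + 0.49596 + 0.067654 + 0.024988 = 1.2600.
F = −kT ln Z = −2.51 × ln(1.2600) = −2.51 × 0.23111 = -0.580 ε.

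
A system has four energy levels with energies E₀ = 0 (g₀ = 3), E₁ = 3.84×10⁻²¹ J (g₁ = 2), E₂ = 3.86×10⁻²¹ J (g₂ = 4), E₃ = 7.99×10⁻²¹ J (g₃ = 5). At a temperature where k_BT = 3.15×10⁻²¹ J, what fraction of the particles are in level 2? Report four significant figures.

Eᵢ/kT = 0, 1.21905, 1.22540, 2.53651.
Z = Σ gᵢe^(−Eᵢ/kT) = 3·e^(−0) + 2·e^(−1.21905) + 4·e^(−1.22540) + 5·e^(−2.53651) = 3.00000 + 0.591022 + 1.17456 + 0.395711 = 5.16129.
P₂ = g₂ e^(−E₂/kT) / Z = 1.17456/5.16129 = 0.2276.

0.2276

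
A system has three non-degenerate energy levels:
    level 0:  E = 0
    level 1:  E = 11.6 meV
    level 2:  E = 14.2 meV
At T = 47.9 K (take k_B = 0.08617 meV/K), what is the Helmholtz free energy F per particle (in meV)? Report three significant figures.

k_BT = 0.08617 × 47.9 K = 4.1275 meV.
Eᵢ/kT = 0, 2.8104, 3.4403.
Z = Σ e^(−Eᵢ/kT) = e^(−0) + e^(−2.8104) + e^(−3.4403) = 1.0000 + 0.060181 + 0.032055 = 1.0922.
F = −kT ln Z = −4.1275 × ln(1.0922) = −4.1275 × 0.088194 = -0.364 meV.

-0.364 meV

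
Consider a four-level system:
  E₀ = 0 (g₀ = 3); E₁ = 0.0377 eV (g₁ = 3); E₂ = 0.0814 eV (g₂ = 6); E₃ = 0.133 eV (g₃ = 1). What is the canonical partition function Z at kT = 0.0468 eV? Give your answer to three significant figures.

Eᵢ/kT = 0, 0.80556, 1.7393, 2.8419.
Z = Σ gᵢe^(−Eᵢ/kT) = 3·e^(−0) + 3·e^(−0.80556) + 6·e^(−1.7393) + 1·e^(−2.8419) = 3.0000 + 1.3405 + 1.0539 + 0.058315 = 5.4527.

Z = 5.45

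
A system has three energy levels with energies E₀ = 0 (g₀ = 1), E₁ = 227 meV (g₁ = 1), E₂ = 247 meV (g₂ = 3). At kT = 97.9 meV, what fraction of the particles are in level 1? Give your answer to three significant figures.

0.0735

Eᵢ/kT = 0, 2.3187, 2.5230.
Z = Σ gᵢe^(−Eᵢ/kT) = 1·e^(−0) + 1·e^(−2.3187) + 3·e^(−2.5230) = 1.0000 + 0.098401 + 0.24066 = 1.3391.
P₁ = g₁ e^(−E₁/kT) / Z = 0.098401/1.3391 = 0.0735.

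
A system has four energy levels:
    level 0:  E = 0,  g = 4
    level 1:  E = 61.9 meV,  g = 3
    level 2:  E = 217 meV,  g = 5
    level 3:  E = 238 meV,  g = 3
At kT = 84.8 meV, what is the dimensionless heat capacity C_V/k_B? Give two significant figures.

0.61

Eᵢ/kT = 0, 0.7300, 2.559, 2.807.
Z = Σ gᵢe^(−Eᵢ/kT) = 4·e^(−0) + 3·e^(−0.7300) + 5·e^(−2.559) + 3·e^(−2.807) = 4.000 + 1.446 + 0.3869 + 0.1812 = 6.014.
⟨E⟩ = 36.01 meV, ⟨E²⟩ = 5657 meV².
C_V/k_B = (⟨E²⟩ − ⟨E⟩²)/(kT)² = (5657 − 1297)/7191 = 0.61.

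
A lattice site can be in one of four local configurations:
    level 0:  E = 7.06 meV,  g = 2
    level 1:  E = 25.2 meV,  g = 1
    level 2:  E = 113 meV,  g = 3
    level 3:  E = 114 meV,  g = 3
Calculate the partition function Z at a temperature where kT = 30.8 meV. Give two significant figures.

Eᵢ/kT = 0.2292, 0.8182, 3.669, 3.701.
Z = Σ gᵢe^(−Eᵢ/kT) = 2·e^(−0.2292) + 1·e^(−0.8182) + 3·e^(−3.669) + 3·e^(−3.701) = 1.590 + 0.4412 + 0.07651 + 0.07410 = 2.182.

Z = 2.2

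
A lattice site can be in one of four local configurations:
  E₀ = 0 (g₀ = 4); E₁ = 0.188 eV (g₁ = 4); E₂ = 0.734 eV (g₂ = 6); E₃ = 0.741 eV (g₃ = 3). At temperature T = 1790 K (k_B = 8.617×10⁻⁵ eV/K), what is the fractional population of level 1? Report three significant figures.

0.225

k_BT = 8.617×10⁻⁵ × 1790 K = 0.15424 eV.
Eᵢ/kT = 0, 1.2189, 4.7588, 4.8042.
Z = Σ gᵢe^(−Eᵢ/kT) = 4·e^(−0) + 4·e^(−1.2189) + 6·e^(−4.7588) + 3·e^(−4.8042) = 4.0000 + 1.1822 + 0.051455 + 0.024586 = 5.2582.
P₁ = g₁ e^(−E₁/kT) / Z = 1.1822/5.2582 = 0.225.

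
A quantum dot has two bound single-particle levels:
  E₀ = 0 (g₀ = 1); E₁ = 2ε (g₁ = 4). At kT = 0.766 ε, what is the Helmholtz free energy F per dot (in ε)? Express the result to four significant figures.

Eᵢ/kT = 0, 2.61097.
Z = Σ gᵢe^(−Eᵢ/kT) = 1·e^(−0) + 4·e^(−2.61097) = 1.00000 + 0.293853 = 1.29385.
F = −kT ln Z = −0.766 × ln(1.29385) = −0.766 × 0.257622 = -0.1973 ε.

-0.1973 ε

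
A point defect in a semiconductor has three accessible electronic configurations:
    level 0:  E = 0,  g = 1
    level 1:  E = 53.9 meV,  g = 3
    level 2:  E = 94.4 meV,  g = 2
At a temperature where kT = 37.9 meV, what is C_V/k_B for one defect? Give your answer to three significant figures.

Eᵢ/kT = 0, 1.4222, 2.4908.
Z = Σ gᵢe^(−Eᵢ/kT) = 1·e^(−0) + 3·e^(−1.4222) + 2·e^(−2.4908) = 1.0000 + 0.72355 + 0.16569 = 1.8892.
⟨E⟩ = 28.923 meV, ⟨E²⟩ = 1894.2 meV².
C_V/k_B = (⟨E²⟩ − ⟨E⟩²)/(kT)² = (1894.2 − 836.54)/1436.4 = 0.736.

0.736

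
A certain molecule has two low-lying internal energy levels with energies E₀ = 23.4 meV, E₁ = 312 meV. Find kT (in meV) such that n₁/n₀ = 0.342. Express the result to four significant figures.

n₁/n₀ = exp[−(E₁−E₀)/kT] = 0.342.
⇒ (E₁−E₀)/kT = ln(1/0.342) = ln(2.92398) = 1.07295.
kT = 288.6 meV / 1.07295 = 269.0 meV.

269.0 meV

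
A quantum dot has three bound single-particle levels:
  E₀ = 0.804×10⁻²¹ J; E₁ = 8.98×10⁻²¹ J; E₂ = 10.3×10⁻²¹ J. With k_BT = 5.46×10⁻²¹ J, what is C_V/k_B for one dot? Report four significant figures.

0.5287

Eᵢ/kT = 0.147253, 1.64469, 1.88645.
Z = Σ e^(−Eᵢ/kT) = e^(−0.147253) + e^(−1.64469) + e^(−1.88645) = 0.863076 + 0.193072 + 0.151609 = 1.20776.
⟨E⟩ = 3.30303, ⟨E²⟩ = 26.6705.
C_V/k_B = (⟨E²⟩ − ⟨E⟩²)/(kT)² = (26.6705 − 10.9100)/29.8116 = 0.5287.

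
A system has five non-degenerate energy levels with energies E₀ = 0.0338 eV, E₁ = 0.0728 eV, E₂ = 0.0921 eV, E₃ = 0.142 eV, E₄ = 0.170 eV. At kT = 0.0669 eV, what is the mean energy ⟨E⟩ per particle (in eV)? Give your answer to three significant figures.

Eᵢ/kT = 0.50523, 1.0882, 1.3767, 2.1226, 2.5411.
Z = Σ e^(−Eᵢ/kT) = e^(−0.50523) + e^(−1.0882) + e^(−1.3767) + e^(−2.1226) + e^(−2.5411) = 0.60337 + 0.33682 + 0.25241 + 0.11972 + 0.078780 = 1.3911.
⟨E⟩ = Σ Eᵢ e^(−Eᵢ/kT) / Z = (0.0338·0.60337 + 0.0728·0.33682 + 0.0921·0.25241 + 0.142·0.11972 + 0.170·0.078780) / 1.3911 = 0.0708 eV.

0.0708 eV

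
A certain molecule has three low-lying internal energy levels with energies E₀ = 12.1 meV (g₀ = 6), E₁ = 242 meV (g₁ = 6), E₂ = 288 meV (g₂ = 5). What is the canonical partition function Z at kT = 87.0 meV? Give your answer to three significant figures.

Eᵢ/kT = 0.13908, 2.7816, 3.3103.
Z = Σ gᵢe^(−Eᵢ/kT) = 6·e^(−0.13908) + 6·e^(−2.7816) + 5·e^(−3.3103) = 5.2210 + 0.37164 + 0.18253 = 5.7752.

Z = 5.78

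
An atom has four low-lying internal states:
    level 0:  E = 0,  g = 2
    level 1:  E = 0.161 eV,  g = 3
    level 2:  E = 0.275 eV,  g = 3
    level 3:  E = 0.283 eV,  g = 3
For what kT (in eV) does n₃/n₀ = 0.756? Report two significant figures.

0.41 eV

n₃/n₀ = (g₃/g₀) exp[−(E₃−E₀)/kT] = 0.756.
⇒ (E₃−E₀)/kT = ln((3/2)/0.756) = ln(1.984) = 0.6851.
kT = 0.283 eV / 0.6851 = 0.41 eV.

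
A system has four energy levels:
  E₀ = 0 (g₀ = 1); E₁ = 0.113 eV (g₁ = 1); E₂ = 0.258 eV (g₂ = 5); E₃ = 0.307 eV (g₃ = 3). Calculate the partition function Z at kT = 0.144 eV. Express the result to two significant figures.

Eᵢ/kT = 0, 0.7847, 1.792, 2.132.
Z = Σ gᵢe^(−Eᵢ/kT) = 1·e^(−0) + 1·e^(−0.7847) + 5·e^(−1.792) + 3·e^(−2.132) = 1.000 + 0.4563 + 0.8331 + 0.3558 = 2.645.

Z = 2.6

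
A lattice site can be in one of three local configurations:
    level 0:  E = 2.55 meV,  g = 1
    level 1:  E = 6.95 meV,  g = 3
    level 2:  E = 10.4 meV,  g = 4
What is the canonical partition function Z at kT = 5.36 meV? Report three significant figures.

Eᵢ/kT = 0.47575, 1.2966, 1.9403.
Z = Σ gᵢe^(−Eᵢ/kT) = 1·e^(−0.47575) + 3·e^(−1.2966) + 4·e^(−1.9403) = 0.62142 + 0.82038 + 0.57464 = 2.0164.

Z = 2.02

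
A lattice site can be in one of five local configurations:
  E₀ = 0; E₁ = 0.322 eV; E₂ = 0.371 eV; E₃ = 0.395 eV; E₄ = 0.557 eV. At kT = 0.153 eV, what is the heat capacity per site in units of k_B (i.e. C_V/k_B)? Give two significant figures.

Eᵢ/kT = 0, 2.105, 2.425, 2.582, 3.641.
Z = Σ e^(−Eᵢ/kT) = e^(−0) + e^(−2.105) + e^(−2.425) + e^(−2.582) + e^(−3.641) = 1.000 + 0.1218 + 0.08848 + 0.07562 + 0.02623 = 1.312.
⟨E⟩ = 0.08882 eV, ⟨E²⟩ = 0.03410 eV².
C_V/k_B = (⟨E²⟩ − ⟨E⟩²)/(kT)² = (0.03410 − 0.007889)/0.02341 = 1.1.

1.1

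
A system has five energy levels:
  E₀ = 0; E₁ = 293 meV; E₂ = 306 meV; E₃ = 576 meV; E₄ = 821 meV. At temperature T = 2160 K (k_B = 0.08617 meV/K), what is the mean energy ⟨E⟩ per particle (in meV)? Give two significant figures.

k_BT = 0.08617 × 2160 K = 186.1 meV.
Eᵢ/kT = 0, 1.574, 1.644, 3.095, 4.412.
Z = Σ e^(−Eᵢ/kT) = e^(−0) + e^(−1.574) + e^(−1.644) + e^(−3.095) + e^(−4.412) = 1.000 + 0.2072 + 0.1932 + 0.04528 + 0.01213 = 1.458.
⟨E⟩ = Σ Eᵢ e^(−Eᵢ/kT) / Z = (0·1.000 + 293·0.2072 + 306·0.1932 + 576·0.04528 + 821·0.01213) / 1.458 = 110 meV.

110 meV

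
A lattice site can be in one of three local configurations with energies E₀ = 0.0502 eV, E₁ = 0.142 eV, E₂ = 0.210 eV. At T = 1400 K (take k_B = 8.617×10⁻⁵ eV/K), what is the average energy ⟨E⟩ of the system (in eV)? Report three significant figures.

k_BT = 8.617×10⁻⁵ × 1400 K = 0.12064 eV.
Eᵢ/kT = 0.41611, 1.1771, 1.7407.
Z = Σ e^(−Eᵢ/kT) = e^(−0.41611) + e^(−1.1771) + e^(−1.7407) = 0.65961 + 0.30817 + 0.17540 = 1.1432.
⟨E⟩ = Σ Eᵢ e^(−Eᵢ/kT) / Z = (0.0502·0.65961 + 0.142·0.30817 + 0.210·0.17540) / 1.1432 = 0.0995 eV.

0.0995 eV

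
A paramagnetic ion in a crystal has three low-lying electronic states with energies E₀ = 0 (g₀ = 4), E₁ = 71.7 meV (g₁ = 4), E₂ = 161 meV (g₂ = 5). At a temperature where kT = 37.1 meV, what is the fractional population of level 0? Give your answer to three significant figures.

Eᵢ/kT = 0, 1.9326, 4.3396.
Z = Σ gᵢe^(−Eᵢ/kT) = 4·e^(−0) + 4·e^(−1.9326) + 5·e^(−4.3396) = 4.0000 + 0.57909 + 0.065209 = 4.6443.
P₀ = g₀ e^(−E₀/kT) / Z = 4.0000/4.6443 = 0.861.

0.861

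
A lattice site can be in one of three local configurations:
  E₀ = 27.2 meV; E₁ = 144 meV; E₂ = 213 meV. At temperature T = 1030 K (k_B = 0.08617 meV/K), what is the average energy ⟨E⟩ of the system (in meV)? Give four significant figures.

k_BT = 0.08617 × 1030 K = 88.7551 meV.
Eᵢ/kT = 0.306461, 1.62244, 2.39986.
Z = Σ e^(−Eᵢ/kT) = e^(−0.306461) + e^(−1.62244) + e^(−2.39986) = 0.736047 + 0.197416 + 0.0907307 = 1.02419.
⟨E⟩ = Σ Eᵢ e^(−Eᵢ/kT) / Z = (27.2·0.736047 + 144·0.197416 + 213·0.0907307) / 1.02419 = 66.17 meV.

66.17 meV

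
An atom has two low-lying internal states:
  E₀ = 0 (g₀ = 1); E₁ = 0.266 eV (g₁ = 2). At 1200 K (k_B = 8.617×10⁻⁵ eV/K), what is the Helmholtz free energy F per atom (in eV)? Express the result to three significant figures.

-0.0147 eV

k_BT = 8.617×10⁻⁵ × 1200 K = 0.10340 eV.
Eᵢ/kT = 0, 2.5725.
Z = Σ gᵢe^(−Eᵢ/kT) = 1·e^(−0) + 2·e^(−2.5725) = 1.0000 + 0.15269 = 1.1527.
F = −kT ln Z = −0.10340 × ln(1.1527) = −0.10340 × 0.14211 = -0.0147 eV.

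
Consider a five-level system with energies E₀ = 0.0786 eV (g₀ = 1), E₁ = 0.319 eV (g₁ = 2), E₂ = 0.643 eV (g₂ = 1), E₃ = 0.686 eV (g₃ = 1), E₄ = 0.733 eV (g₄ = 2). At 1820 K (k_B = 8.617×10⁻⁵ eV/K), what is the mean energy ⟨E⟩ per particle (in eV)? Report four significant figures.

0.1792 eV

k_BT = 8.617×10⁻⁵ × 1820 K = 0.156829 eV.
Eᵢ/kT = 0.501183, 2.03406, 4.10001, 4.37419, 4.67388.
Z = Σ gᵢe^(−Eᵢ/kT) = 1·e^(−0.501183) + 2·e^(−2.03406) + 1·e^(−4.10001) + 1·e^(−4.37419) + 2·e^(−4.67388) = 0.605814 + 0.261607 + 0.0165725 + 0.0125983 + 0.0186720 = 0.915264.
⟨E⟩ = Σ Eᵢ gᵢe^(−Eᵢ/kT) / Z = (0.0786·0.605814 + 0.319·0.261607 + 0.643·0.0165725 + 0.686·0.0125983 + 0.733·0.0186720) / 0.915264 = 0.1792 eV.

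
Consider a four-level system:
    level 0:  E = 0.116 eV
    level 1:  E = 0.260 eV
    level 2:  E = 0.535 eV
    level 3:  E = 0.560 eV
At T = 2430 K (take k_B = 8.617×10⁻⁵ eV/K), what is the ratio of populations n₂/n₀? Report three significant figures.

k_BT = 8.617×10⁻⁵ × 2430 K = 0.20939 eV.
n₂/n₀ = exp[−(E₂−E₀)/kT] = exp(−(0.419 eV)/(0.20939 eV)) = exp(-2.0011) = 0.135.

0.135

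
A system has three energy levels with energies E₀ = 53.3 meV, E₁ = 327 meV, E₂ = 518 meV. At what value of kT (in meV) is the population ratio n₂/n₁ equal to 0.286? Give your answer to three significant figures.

153 meV

n₂/n₁ = exp[−(E₂−E₁)/kT] = 0.286.
⇒ (E₂−E₁)/kT = ln(1/0.286) = ln(3.4965) = 1.2518.
kT = 191 meV / 1.2518 = 153 meV.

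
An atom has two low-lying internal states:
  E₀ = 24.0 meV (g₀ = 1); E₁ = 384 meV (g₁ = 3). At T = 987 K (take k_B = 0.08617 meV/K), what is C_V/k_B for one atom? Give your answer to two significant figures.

0.72

k_BT = 0.08617 × 987 K = 85.05 meV.
Eᵢ/kT = 0.2822, 4.515.
Z = Σ gᵢe^(−Eᵢ/kT) = 1·e^(−0.2822) + 3·e^(−4.515) = 0.7541 + 0.03283 = 0.7869.
⟨E⟩ = 39.02 meV, ⟨E²⟩ = 6704 meV².
C_V/k_B = (⟨E²⟩ − ⟨E⟩²)/(kT)² = (6704 − 1523)/7234 = 0.72.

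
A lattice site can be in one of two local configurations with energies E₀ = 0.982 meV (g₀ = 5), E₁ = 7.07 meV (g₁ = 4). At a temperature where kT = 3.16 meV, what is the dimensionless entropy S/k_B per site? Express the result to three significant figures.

Eᵢ/kT = 0.31076, 2.2373.
Z = Σ gᵢe^(−Eᵢ/kT) = 5·e^(−0.31076) + 4·e^(−2.2373) = 3.6644 + 0.42699 = 4.0914.
⟨E⟩ = Σ EᵢPᵢ = 1.6174 meV.
S/k_B = ln Z + ⟨E⟩/kT = ln(4.0914) + 1.6174/3.16 = 1.4089 + 0.51184 = 1.92.

1.92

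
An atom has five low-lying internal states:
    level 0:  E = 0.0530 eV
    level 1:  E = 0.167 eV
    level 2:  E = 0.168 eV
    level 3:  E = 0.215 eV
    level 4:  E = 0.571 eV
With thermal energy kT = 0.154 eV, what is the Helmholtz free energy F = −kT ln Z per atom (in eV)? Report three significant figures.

Eᵢ/kT = 0.34416, 1.0844, 1.0909, 1.3961, 3.7078.
Z = Σ e^(−Eᵢ/kT) = e^(−0.34416) + e^(−1.0844) + e^(−1.0909) + e^(−1.3961) + e^(−3.7078) = 0.70882 + 0.33810 + 0.33591 + 0.24756 + 0.024531 = 1.6549.
F = −kT ln Z = −0.154 × ln(1.6549) = −0.154 × 0.50374 = -0.0776 eV.

-0.0776 eV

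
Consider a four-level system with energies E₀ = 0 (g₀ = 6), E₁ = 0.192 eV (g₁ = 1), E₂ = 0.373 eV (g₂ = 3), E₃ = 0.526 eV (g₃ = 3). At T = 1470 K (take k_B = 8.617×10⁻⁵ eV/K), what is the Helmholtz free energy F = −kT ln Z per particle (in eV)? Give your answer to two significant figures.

k_BT = 8.617×10⁻⁵ × 1470 K = 0.1267 eV.
Eᵢ/kT = 0, 1.515, 2.944, 4.152.
Z = Σ gᵢe^(−Eᵢ/kT) = 6·e^(−0) + 1·e^(−1.515) + 3·e^(−2.944) + 3·e^(−4.152) = 6.000 + 0.2198 + 0.1580 + 0.04720 = 6.425.
F = −kT ln Z = −0.1267 × ln(6.425) = −0.1267 × 1.860 = -0.24 eV.

-0.24 eV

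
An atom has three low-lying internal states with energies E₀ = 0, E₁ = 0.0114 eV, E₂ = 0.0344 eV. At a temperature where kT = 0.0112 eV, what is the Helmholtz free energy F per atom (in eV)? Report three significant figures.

-0.00383 eV

Eᵢ/kT = 0, 1.0179, 3.0714.
Z = Σ e^(−Eᵢ/kT) = e^(−0) + e^(−1.0179) + e^(−3.0714) = 1.0000 + 0.36135 + 0.046356 = 1.4077.
F = −kT ln Z = −0.0112 × ln(1.4077) = −0.0112 × 0.34196 = -0.00383 eV.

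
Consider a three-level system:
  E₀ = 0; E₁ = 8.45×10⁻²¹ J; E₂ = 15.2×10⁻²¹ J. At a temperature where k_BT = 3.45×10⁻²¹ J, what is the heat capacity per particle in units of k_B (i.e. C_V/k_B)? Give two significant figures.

Eᵢ/kT = 0, 2.449, 4.406.
Z = Σ e^(−Eᵢ/kT) = e^(−0) + e^(−2.449) + e^(−4.406) = 1.000 + 0.08638 + 0.01220 = 1.099.
⟨E⟩ = 0.8329, ⟨E²⟩ = 8.177.
C_V/k_B = (⟨E²⟩ − ⟨E⟩²)/(kT)² = (8.177 − 0.6937)/11.90 = 0.63.

0.63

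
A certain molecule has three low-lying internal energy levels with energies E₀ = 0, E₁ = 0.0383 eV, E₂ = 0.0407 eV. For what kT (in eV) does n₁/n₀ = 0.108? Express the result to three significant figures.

n₁/n₀ = exp[−(E₁−E₀)/kT] = 0.108.
⇒ (E₁−E₀)/kT = ln(1/0.108) = ln(9.2593) = 2.2256.
kT = 0.0383 eV / 2.2256 = 0.0172 eV.

0.0172 eV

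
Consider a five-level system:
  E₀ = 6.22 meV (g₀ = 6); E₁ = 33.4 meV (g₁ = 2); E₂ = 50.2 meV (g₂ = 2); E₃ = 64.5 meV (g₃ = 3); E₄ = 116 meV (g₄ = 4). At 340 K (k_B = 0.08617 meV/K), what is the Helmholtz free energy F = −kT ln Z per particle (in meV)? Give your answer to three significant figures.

-53.7 meV

k_BT = 0.08617 × 340 K = 29.298 meV.
Eᵢ/kT = 0.21230, 1.1400, 1.7134, 2.2015, 3.9593.
Z = Σ gᵢe^(−Eᵢ/kT) = 6·e^(−0.21230) + 2·e^(−1.1400) + 2·e^(−1.7134) + 3·e^(−2.2015) + 4·e^(−3.9593) = 4.8523 + 0.63964 + 0.36050 + 0.33191 + 0.076306 = 6.2607.
F = −kT ln Z = −29.298 × ln(6.2607) = −29.298 × 1.8343 = -53.7 meV.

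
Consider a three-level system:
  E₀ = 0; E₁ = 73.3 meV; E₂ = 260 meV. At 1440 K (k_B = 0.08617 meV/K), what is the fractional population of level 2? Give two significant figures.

k_BT = 0.08617 × 1440 K = 124.1 meV.
Eᵢ/kT = 0, 0.5907, 2.095.
Z = Σ e^(−Eᵢ/kT) = e^(−0) + e^(−0.5907) + e^(−2.095) = 1.000 + 0.5539 + 0.1231 = 1.677.
P₂ = e^(−E₂/kT) / Z = 0.1231/1.677 = 0.073.

0.073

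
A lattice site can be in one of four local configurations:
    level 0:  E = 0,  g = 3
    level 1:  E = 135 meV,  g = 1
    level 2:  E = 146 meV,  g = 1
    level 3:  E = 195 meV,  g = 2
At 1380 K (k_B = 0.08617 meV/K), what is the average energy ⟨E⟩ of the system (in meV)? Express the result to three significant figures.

k_BT = 0.08617 × 1380 K = 118.91 meV.
Eᵢ/kT = 0, 1.1353, 1.2278, 1.6399.
Z = Σ gᵢe^(−Eᵢ/kT) = 3·e^(−0) + 1·e^(−1.1353) + 1·e^(−1.2278) + 2·e^(−1.6399) = 3.0000 + 0.32133 + 0.29294 + 0.38800 = 4.0023.
⟨E⟩ = Σ Eᵢ gᵢe^(−Eᵢ/kT) / Z = (0·3.0000 + 135·0.32133 + 146·0.29294 + 195·0.38800) / 4.0023 = 40.4 meV.

40.4 meV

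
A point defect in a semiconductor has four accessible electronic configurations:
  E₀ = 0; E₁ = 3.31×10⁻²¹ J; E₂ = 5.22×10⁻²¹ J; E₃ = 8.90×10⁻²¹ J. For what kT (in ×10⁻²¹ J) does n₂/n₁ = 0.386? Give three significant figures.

2.01 ×10⁻²¹ J

n₂/n₁ = exp[−(E₂−E₁)/kT] = 0.386.
⇒ (E₂−E₁)/kT = ln(1/0.386) = ln(2.5907) = 0.95193.
kT = 1.91 ×10⁻²¹ J / 0.95193 = 2.01 ×10⁻²¹ J.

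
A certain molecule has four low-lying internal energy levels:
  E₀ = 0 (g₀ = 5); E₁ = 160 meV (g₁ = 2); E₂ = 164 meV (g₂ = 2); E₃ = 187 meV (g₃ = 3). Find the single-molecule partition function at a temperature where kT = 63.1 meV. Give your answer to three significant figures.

Z = 5.46

Eᵢ/kT = 0, 2.5357, 2.5990, 2.9635.
Z = Σ gᵢe^(−Eᵢ/kT) = 5·e^(−0) + 2·e^(−2.5357) + 2·e^(−2.5990) + 3·e^(−2.9635) = 5.0000 + 0.15841 + 0.14870 + 0.15491 = 5.4620.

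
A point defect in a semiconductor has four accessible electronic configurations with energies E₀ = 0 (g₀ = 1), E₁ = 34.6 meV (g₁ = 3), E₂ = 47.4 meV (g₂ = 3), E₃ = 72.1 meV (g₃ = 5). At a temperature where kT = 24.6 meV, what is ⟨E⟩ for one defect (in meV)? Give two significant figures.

27 meV

Eᵢ/kT = 0, 1.407, 1.927, 2.931.
Z = Σ gᵢe^(−Eᵢ/kT) = 1·e^(−0) + 3·e^(−1.407) + 3·e^(−1.927) + 5·e^(−2.931) = 1.000 + 0.7346 + 0.4368 + 0.2667 = 2.438.
⟨E⟩ = Σ Eᵢ gᵢe^(−Eᵢ/kT) / Z = (0·1.000 + 34.6·0.7346 + 47.4·0.4368 + 72.1·0.2667) / 2.438 = 27 meV.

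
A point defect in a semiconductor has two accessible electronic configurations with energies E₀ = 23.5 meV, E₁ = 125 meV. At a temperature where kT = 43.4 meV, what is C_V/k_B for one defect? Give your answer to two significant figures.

Eᵢ/kT = 0.5415, 2.880.
Z = Σ e^(−Eᵢ/kT) = e^(−0.5415) + e^(−2.880) = 0.5819 + 0.05613 = 0.6380.
⟨E⟩ = 32.43 meV, ⟨E²⟩ = 1878 meV².
C_V/k_B = (⟨E²⟩ − ⟨E⟩²)/(kT)² = (1878 − 1052)/1884 = 0.44.

0.44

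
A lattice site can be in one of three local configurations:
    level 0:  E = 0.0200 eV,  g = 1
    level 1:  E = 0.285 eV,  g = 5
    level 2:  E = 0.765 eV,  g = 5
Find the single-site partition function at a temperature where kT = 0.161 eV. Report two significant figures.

Z = 1.8

Eᵢ/kT = 0.1242, 1.770, 4.752.
Z = Σ gᵢe^(−Eᵢ/kT) = 1·e^(−0.1242) + 5·e^(−1.770) + 5·e^(−4.752) = 0.8832 + 0.8517 + 0.04317 = 1.778.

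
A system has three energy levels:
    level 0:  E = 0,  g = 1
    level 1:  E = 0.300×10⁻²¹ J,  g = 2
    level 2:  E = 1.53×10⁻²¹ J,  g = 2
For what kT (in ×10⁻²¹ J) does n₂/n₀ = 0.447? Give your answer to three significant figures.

1.02 ×10⁻²¹ J

n₂/n₀ = (g₂/g₀) exp[−(E₂−E₀)/kT] = 0.447.
⇒ (E₂−E₀)/kT = ln((2/1)/0.447) = ln(4.4743) = 1.4983.
kT = 1.53 ×10⁻²¹ J / 1.4983 = 1.02 ×10⁻²¹ J.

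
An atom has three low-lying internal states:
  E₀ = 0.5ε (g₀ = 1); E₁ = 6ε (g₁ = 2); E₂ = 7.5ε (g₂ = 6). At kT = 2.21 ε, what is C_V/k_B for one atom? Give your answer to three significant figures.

Eᵢ/kT = 0.22624, 2.7149, 3.3937.
Z = Σ gᵢe^(−Eᵢ/kT) = 1·e^(−0.22624) + 2·e^(−2.7149) + 6·e^(−3.3937) = 0.79753 + 0.13242 + 0.20151 = 1.1315.
⟨E⟩ = 2.3903 ε, ⟨E²⟩ = 14.407 ε².
C_V/k_B = (⟨E²⟩ − ⟨E⟩²)/(kT)² = (14.407 − 5.7135)/4.8841 = 1.78.

1.78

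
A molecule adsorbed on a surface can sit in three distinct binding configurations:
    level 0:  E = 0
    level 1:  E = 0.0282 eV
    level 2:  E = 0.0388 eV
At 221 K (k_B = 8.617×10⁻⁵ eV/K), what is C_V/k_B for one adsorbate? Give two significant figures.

0.57

k_BT = 8.617×10⁻⁵ × 221 K = 0.01904 eV.
Eᵢ/kT = 0, 1.481, 2.038.
Z = Σ e^(−Eᵢ/kT) = e^(−0) + e^(−1.481) + e^(−2.038) = 1.000 + 0.2274 + 0.1303 = 1.358.
⟨E⟩ = 0.008445 eV, ⟨E²⟩ = 0.0002776 eV².
C_V/k_B = (⟨E²⟩ − ⟨E⟩²)/(kT)² = (0.0002776 − 0.00007132)/0.0003625 = 0.57.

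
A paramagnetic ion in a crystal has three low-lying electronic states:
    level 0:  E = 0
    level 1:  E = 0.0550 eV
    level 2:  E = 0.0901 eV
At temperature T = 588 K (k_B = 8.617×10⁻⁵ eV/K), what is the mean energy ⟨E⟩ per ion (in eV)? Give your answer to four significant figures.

0.02243 eV

k_BT = 8.617×10⁻⁵ × 588 K = 0.0506680 eV.
Eᵢ/kT = 0, 1.08550, 1.77824.
Z = Σ e^(−Eᵢ/kT) = e^(−0) + e^(−1.08550) + e^(−1.77824) = 1.00000 + 0.337733 + 0.168935 = 1.50667.
⟨E⟩ = Σ Eᵢ e^(−Eᵢ/kT) / Z = (0·1.00000 + 0.0550·0.337733 + 0.0901·0.168935) / 1.50667 = 0.02243 eV.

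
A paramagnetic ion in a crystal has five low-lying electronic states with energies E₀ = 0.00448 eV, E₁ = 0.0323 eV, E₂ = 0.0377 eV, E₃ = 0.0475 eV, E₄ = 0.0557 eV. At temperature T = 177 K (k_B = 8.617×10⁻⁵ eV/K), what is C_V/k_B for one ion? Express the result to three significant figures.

k_BT = 8.617×10⁻⁵ × 177 K = 0.015252 eV.
Eᵢ/kT = 0.29373, 2.1178, 2.4718, 3.1143, 3.6520.
Z = Σ e^(−Eᵢ/kT) = e^(−0.29373) + e^(−2.1178) + e^(−2.4718) + e^(−3.1143) + e^(−3.6520) = 0.74548 + 0.12030 + 0.084433 + 0.044410 + 0.025939 = 1.0206.
⟨E⟩ = 0.013681 eV, ⟨E²⟩ = 0.00043224 eV².
C_V/k_B = (⟨E²⟩ − ⟨E⟩²)/(kT)² = (0.00043224 − 0.00018717)/0.00023262 = 1.05.

1.05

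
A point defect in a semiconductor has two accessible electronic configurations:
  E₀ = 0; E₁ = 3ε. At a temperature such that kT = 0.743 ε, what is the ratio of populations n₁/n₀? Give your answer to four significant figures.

0.01764

n₁/n₀ = exp[−(E₁−E₀)/kT] = exp(−(3ε)/(0.743ε)) = exp(-4.03769) = 0.01764.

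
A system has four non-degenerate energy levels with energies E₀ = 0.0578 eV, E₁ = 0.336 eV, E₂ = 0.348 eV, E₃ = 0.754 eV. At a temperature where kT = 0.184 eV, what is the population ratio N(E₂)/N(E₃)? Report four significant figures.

9.084

n₂/n₃ = exp[−(E₂−E₃)/kT] = exp(−(-0.406 eV)/(0.184 eV)) = exp(2.20652) = 9.084.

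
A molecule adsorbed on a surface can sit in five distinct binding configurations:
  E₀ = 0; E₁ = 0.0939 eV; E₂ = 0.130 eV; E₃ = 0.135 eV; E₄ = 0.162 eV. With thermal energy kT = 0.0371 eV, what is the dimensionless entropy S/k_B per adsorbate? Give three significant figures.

Eᵢ/kT = 0, 2.5310, 3.5040, 3.6388, 4.3666.
Z = Σ e^(−Eᵢ/kT) = e^(−0) + e^(−2.5310) + e^(−3.5040) + e^(−3.6388) + e^(−4.3666) = 1.0000 + 0.079579 + 0.030077 + 0.026284 + 0.012694 = 1.1486.
⟨E⟩ = Σ EᵢPᵢ = 0.014790 eV.
S/k_B = ln Z + ⟨E⟩/kT = ln(1.1486) + 0.014790/0.0371 = 0.13854 + 0.39865 = 0.537.

0.537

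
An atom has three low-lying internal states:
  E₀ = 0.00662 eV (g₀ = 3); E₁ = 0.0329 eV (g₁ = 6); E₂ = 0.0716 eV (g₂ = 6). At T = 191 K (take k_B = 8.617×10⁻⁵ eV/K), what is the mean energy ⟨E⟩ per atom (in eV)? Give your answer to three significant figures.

k_BT = 8.617×10⁻⁵ × 191 K = 0.016458 eV.
Eᵢ/kT = 0.40224, 1.9990, 4.3505.
Z = Σ gᵢe^(−Eᵢ/kT) = 3·e^(−0.40224) + 6·e^(−1.9990) + 6·e^(−4.3505) = 2.0065 + 0.81282 + 0.077402 = 2.8967.
⟨E⟩ = Σ Eᵢ gᵢe^(−Eᵢ/kT) / Z = (0.00662·2.0065 + 0.0329·0.81282 + 0.0716·0.077402) / 2.8967 = 0.0157 eV.

0.0157 eV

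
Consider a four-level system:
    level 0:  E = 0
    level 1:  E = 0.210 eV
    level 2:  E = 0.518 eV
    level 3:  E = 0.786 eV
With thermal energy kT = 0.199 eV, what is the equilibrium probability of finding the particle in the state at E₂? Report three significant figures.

Eᵢ/kT = 0, 1.0553, 2.6030, 3.9497.
Z = Σ e^(−Eᵢ/kT) = e^(−0) + e^(−1.0553) + e^(−2.6030) + e^(−3.9497) = 1.0000 + 0.34809 + 0.074051 + 0.019260 = 1.4414.
P₂ = e^(−E₂/kT) / Z = 0.074051/1.4414 = 0.0514.

0.0514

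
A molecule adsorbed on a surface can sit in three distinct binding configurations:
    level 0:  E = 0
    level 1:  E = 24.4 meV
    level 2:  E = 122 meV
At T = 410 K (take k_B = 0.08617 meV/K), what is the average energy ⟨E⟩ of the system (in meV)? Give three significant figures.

k_BT = 0.08617 × 410 K = 35.330 meV.
Eᵢ/kT = 0, 0.69063, 3.4532.
Z = Σ e^(−Eᵢ/kT) = e^(−0) + e^(−0.69063) + e^(−3.4532) = 1.0000 + 0.50126 + 0.031644 = 1.5329.
⟨E⟩ = Σ Eᵢ e^(−Eᵢ/kT) / Z = (0·1.0000 + 24.4·0.50126 + 122·0.031644) / 1.5329 = 10.5 meV.

10.5 meV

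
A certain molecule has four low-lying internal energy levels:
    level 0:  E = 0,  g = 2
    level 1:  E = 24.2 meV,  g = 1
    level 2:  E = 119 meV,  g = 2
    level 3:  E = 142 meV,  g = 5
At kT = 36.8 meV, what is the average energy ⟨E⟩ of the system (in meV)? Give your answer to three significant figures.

Eᵢ/kT = 0, 0.65761, 3.2337, 3.8587.
Z = Σ gᵢe^(−Eᵢ/kT) = 2·e^(−0) + 1·e^(−0.65761) + 2·e^(−3.2337) + 5·e^(−3.8587) = 2.0000 + 0.51809 + 0.078823 + 0.10548 = 2.7024.
⟨E⟩ = Σ Eᵢ gᵢe^(−Eᵢ/kT) / Z = (0·2.0000 + 24.2·0.51809 + 119·0.078823 + 142·0.10548) / 2.7024 = 13.7 meV.

13.7 meV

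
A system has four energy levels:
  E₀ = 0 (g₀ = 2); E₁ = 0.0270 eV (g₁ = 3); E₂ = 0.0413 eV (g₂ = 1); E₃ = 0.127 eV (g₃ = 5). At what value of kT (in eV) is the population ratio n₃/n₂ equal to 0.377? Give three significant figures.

0.0332 eV

n₃/n₂ = (g₃/g₂) exp[−(E₃−E₂)/kT] = 0.377.
⇒ (E₃−E₂)/kT = ln((5/1)/0.377) = ln(13.263) = 2.5850.
kT = 0.0857 eV / 2.5850 = 0.0332 eV.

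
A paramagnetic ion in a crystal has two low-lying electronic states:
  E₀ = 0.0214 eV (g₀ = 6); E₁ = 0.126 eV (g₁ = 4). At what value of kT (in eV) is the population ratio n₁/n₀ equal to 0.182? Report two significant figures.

0.081 eV

n₁/n₀ = (g₁/g₀) exp[−(E₁−E₀)/kT] = 0.182.
⇒ (E₁−E₀)/kT = ln((4/6)/0.182) = ln(3.663) = 1.298.
kT = 0.1046 eV / 1.298 = 0.081 eV.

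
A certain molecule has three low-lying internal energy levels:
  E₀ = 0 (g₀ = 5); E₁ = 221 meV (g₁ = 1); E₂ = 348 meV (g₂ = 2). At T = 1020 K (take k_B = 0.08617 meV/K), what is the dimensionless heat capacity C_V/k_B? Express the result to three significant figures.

0.212

k_BT = 0.08617 × 1020 K = 87.893 meV.
Eᵢ/kT = 0, 2.5144, 3.9594.
Z = Σ gᵢe^(−Eᵢ/kT) = 5·e^(−0) + 1·e^(−2.5144) + 2·e^(−3.9594) = 5.0000 + 0.080911 + 0.038149 = 5.1191.
⟨E⟩ = 6.0865 meV, ⟨E²⟩ = 1674.5 meV².
C_V/k_B = (⟨E²⟩ − ⟨E⟩²)/(kT)² = (1674.5 − 37.045)/7725.2 = 0.212.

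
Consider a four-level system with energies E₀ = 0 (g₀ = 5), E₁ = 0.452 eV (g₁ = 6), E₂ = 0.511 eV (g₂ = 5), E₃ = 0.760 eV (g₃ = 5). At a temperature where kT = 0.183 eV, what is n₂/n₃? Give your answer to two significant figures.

3.9

n₂/n₃ = (g₂/g₃) exp[−(E₂−E₃)/kT] = (5/5) × exp(−(-0.249 eV)/(0.183 eV)) = (5/5) × exp(1.361) = 3.9.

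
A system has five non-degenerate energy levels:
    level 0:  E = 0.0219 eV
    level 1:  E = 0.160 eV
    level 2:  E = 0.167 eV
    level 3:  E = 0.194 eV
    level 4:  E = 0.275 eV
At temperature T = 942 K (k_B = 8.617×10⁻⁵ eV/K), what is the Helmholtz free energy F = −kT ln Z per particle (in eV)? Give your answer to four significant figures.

-0.01177 eV

k_BT = 8.617×10⁻⁵ × 942 K = 0.0811721 eV.
Eᵢ/kT = 0.269797, 1.97112, 2.05736, 2.38998, 3.38786.
Z = Σ e^(−Eᵢ/kT) = e^(−0.269797) + e^(−1.97112) + e^(−2.05736) + e^(−2.38998) + e^(−3.38786) = 0.763534 + 0.139301 + 0.127791 + 0.0916315 + 0.0337809 = 1.15604.
F = −kT ln Z = −0.0811721 × ln(1.15604) = −0.0811721 × 0.145000 = -0.01177 eV.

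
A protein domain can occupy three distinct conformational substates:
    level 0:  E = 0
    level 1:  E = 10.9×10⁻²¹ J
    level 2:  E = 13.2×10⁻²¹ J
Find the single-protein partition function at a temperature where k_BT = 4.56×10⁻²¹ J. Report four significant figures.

Eᵢ/kT = 0, 2.39035, 2.89474.
Z = Σ e^(−Eᵢ/kT) = e^(−0) + e^(−2.39035) + e^(−2.89474) = 1.00000 + 0.0915976 + 0.0553134 = 1.14691.

Z = 1.147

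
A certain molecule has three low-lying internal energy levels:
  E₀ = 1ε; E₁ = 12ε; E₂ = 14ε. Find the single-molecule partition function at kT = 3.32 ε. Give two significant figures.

Z = 0.78

Eᵢ/kT = 0.3012, 3.614, 4.217.
Z = Σ e^(−Eᵢ/kT) = e^(−0.3012) + e^(−3.614) + e^(−4.217) = 0.7399 + 0.02694 + 0.01474 = 0.7816.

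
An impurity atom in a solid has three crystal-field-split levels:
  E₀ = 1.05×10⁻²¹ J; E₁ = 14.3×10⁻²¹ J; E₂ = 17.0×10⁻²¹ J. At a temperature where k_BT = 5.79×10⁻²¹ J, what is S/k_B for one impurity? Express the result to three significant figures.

Eᵢ/kT = 0.18135, 2.4698, 2.9361.
Z = Σ e^(−Eᵢ/kT) = e^(−0.18135) + e^(−2.4698) + e^(−2.9361) = 0.83414 + 0.084602 + 0.053072 = 0.97181.
⟨E⟩ = Σ EᵢPᵢ = 3.0746 ×10⁻²¹ J.
S/k_B = ln Z + ⟨E⟩/kT = ln(0.97181) + 3.0746/5.79 = -0.028595 + 0.53102 = 0.502.

0.502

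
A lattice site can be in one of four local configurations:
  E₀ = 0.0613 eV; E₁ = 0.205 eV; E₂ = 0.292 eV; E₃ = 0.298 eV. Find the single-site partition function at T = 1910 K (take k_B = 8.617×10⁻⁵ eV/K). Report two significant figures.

Z = 1.3

k_BT = 8.617×10⁻⁵ × 1910 K = 0.1646 eV.
Eᵢ/kT = 0.3724, 1.245, 1.774, 1.810.
Z = Σ e^(−Eᵢ/kT) = e^(−0.3724) + e^(−1.245) + e^(−1.774) + e^(−1.810) = 0.6891 + 0.2879 + 0.1697 + 0.1637 = 1.310.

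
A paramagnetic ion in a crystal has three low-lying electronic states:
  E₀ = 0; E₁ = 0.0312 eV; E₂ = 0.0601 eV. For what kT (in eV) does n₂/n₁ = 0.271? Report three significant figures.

0.0221 eV

n₂/n₁ = exp[−(E₂−E₁)/kT] = 0.271.
⇒ (E₂−E₁)/kT = ln(1/0.271) = ln(3.6900) = 1.3056.
kT = 0.0289 eV / 1.3056 = 0.0221 eV.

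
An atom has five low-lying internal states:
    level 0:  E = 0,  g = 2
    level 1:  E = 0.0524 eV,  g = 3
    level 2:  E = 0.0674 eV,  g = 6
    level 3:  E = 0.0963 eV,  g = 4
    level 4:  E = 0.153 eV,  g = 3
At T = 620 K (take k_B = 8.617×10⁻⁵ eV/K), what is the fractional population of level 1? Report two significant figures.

k_BT = 8.617×10⁻⁵ × 620 K = 0.05343 eV.
Eᵢ/kT = 0, 0.9807, 1.261, 1.802, 2.864.
Z = Σ gᵢe^(−Eᵢ/kT) = 2·e^(−0) + 3·e^(−0.9807) + 6·e^(−1.261) + 4·e^(−1.802) + 3·e^(−2.864) = 2.000 + 1.125 + 1.700 + 0.6599 + 0.1711 = 5.656.
P₁ = g₁ e^(−E₁/kT) / Z = 1.125/5.656 = 0.20.

0.20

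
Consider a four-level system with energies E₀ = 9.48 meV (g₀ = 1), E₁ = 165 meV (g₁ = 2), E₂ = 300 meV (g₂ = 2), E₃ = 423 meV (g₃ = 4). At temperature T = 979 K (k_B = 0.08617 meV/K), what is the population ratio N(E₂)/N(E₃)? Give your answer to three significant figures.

2.15

k_BT = 0.08617 × 979 K = 84.360 meV.
n₂/n₃ = (g₂/g₃) exp[−(E₂−E₃)/kT] = (2/4) × exp(−(-123 meV)/(84.360 meV)) = (2/4) × exp(1.4580) = 2.15.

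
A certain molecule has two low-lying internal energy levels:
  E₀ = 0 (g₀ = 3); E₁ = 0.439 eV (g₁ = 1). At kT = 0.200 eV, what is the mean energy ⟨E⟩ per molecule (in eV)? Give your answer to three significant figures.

Eᵢ/kT = 0, 2.1950.
Z = Σ gᵢe^(−Eᵢ/kT) = 3·e^(−0) + 1·e^(−2.1950) = 3.0000 + 0.11136 = 3.1114.
⟨E⟩ = Σ Eᵢ gᵢe^(−Eᵢ/kT) / Z = (0·3.0000 + 0.439·0.11136) / 3.1114 = 0.0157 eV.

0.0157 eV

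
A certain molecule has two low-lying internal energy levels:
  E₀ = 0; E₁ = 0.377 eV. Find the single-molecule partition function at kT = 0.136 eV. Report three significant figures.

Eᵢ/kT = 0, 2.7721.
Z = Σ e^(−Eᵢ/kT) = e^(−0) + e^(−2.7721) = 1.0000 + 0.062531 = 1.0625.

Z = 1.06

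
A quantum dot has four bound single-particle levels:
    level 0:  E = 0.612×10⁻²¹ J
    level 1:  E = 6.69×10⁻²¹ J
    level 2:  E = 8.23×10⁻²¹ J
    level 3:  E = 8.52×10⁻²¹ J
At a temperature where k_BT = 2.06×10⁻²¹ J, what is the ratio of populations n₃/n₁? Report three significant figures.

0.411

n₃/n₁ = exp[−(E₃−E₁)/kT] = exp(−(1.83 ×10⁻²¹ J)/(2.06 ×10⁻²¹ J)) = exp(-0.88835) = 0.411.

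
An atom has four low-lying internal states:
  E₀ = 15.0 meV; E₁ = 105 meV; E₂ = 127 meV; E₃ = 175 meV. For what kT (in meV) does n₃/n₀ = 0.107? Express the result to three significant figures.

n₃/n₀ = exp[−(E₃−E₀)/kT] = 0.107.
⇒ (E₃−E₀)/kT = ln(1/0.107) = ln(9.3458) = 2.2349.
kT = 160.0 meV / 2.2349 = 71.6 meV.

71.6 meV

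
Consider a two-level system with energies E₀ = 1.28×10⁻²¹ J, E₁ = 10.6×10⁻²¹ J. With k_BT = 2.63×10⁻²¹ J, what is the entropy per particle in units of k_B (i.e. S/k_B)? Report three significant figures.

Eᵢ/kT = 0.48669, 4.0304.
Z = Σ e^(−Eᵢ/kT) = e^(−0.48669) + e^(−4.0304) = 0.61466 + 0.017767 = 0.63243.
⟨E⟩ = Σ EᵢPᵢ = 1.5418 ×10⁻²¹ J.
S/k_B = ln Z + ⟨E⟩/kT = ln(0.63243) + 1.5418/2.63 = -0.45819 + 0.58624 = 0.128.

0.128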